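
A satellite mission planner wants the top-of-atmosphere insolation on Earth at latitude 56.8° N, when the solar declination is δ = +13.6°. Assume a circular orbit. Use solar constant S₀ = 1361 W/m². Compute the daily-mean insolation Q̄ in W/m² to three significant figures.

Q̄ ≈ 380 W/m²

cos H₀ = −tan(+56.8°) tan(+13.600°) = -0.3697, H₀ = 1.9495 rad.
Bracket: H₀ sin φ sin δ + cos φ cos δ sin H₀ = 1.9495×0.83676×0.23514 + 0.54756×0.97196×0.92915 = 0.383575 + 0.494500 = 0.878075.
Q̄ = (S₀/π) × [bracket] = (1361/π) × 0.878075 = 380.4 W/m².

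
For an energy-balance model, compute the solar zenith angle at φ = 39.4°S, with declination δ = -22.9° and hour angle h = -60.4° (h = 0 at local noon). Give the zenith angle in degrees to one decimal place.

cos θ_z = sin φ sin δ + cos φ cos δ cos h = 0.246989 + 0.351603 = 0.598592.
θ_z = arccos(0.598592) = 53.2°.

θ_z = 53.2°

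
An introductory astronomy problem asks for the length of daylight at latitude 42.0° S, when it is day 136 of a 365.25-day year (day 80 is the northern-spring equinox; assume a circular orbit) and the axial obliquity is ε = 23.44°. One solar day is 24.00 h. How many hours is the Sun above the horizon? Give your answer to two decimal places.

9.58 h

Solar longitude: λ_s = 360° × (136 − 80)/365.25 = 55.195°.
sin δ = sin 23.44° × sin 55.195° = 0.32662, so δ = +19.064°.
cos H₀ = −tan φ · tan δ = −tan(-42.0°) × tan(+19.064°) = 0.3112, so H₀ = 1.2544 rad = 71.87°.
Daylight = 2H₀/(2π) × 24.00 h = (1.2544/π) × 24.00 = 9.58 h.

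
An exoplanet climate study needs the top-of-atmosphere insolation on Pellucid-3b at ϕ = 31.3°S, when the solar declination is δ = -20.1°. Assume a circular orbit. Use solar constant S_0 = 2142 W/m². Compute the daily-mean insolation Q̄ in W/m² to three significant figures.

Q̄ ≈ 752 W/m²

cos h₀ = −tan(-31.3°) tan(-20.100°) = -0.2225, h₀ = 1.7952 rad.
Bracket: h₀ sin ϕ sin δ + cos ϕ cos δ sin h₀ = 1.7952×-0.51952×-0.34366 + 0.85446×0.93909×0.97493 = 0.320512 + 0.782298 = 1.102810.
Q̄ = (S_0/π) × [bracket] = (2142/π) × 1.102810 = 751.9 W/m².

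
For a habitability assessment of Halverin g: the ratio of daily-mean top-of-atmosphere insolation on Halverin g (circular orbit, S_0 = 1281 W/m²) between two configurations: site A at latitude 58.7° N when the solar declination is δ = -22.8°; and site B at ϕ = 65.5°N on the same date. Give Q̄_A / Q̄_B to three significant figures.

Q̄_A / Q̄_B ≈ 10.1

— Configuration A (ϕ=+58.7°):
cos h₀ = −tan(+58.7°) tan(-22.800°) = 0.6914, h₀ = 0.8074 rad.
Bracket: h₀ sin ϕ sin δ + cos ϕ cos δ sin h₀ = 0.8074×0.85446×-0.38752 + 0.51952×0.92186×0.72250 = -0.267347 + 0.346023 = 0.078676.
Q̄ = (S_0/π) × [bracket] = (1281/π) × 0.078676 = 32.081 W/m².
— Configuration B (ϕ=+65.5°):
cos h₀ = −tan(+65.5°) tan(-22.800°) = 0.9224, h₀ = 0.3966 rad.
Bracket: h₀ sin ϕ sin δ + cos ϕ cos δ sin h₀ = 0.3966×0.90996×-0.38752 + 0.41469×0.92186×0.38624 = -0.139852 + 0.147654 = 0.007802.
Q̄ = (S_0/π) × [bracket] = (1281/π) × 0.007802 = 3.1813 W/m².
Ratio Q̄_A / Q̄_B = 32.081 / 3.1813 = 10.08.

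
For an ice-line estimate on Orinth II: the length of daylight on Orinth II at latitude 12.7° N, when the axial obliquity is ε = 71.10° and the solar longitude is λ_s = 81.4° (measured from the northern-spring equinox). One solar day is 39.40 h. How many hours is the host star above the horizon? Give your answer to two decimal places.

Solar declination: sin δ = sin ε · sin λ_s = sin 71.10° × sin 81.4° = 0.93545, so δ = +69.301°.
cos H₀ = −tan φ · tan δ = −tan(+12.7°) × tan(+69.301°) = -0.5964, so H₀ = 2.2098 rad = 126.61°.
Daylight = 2H₀/(2π) × 39.40 h = (2.2098/π) × 39.40 = 27.71 h.

27.71 h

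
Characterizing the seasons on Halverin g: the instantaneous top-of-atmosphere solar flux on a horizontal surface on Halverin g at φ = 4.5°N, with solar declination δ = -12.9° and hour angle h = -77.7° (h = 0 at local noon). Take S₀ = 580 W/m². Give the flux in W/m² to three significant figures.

110 W/m²

cos θ_z = sin φ sin δ + cos φ cos δ cos h = -0.017516 + 0.207014 = 0.189498.
Flux = S₀ · cos θ_z = 580 × 0.189498 = 109.9 W/m².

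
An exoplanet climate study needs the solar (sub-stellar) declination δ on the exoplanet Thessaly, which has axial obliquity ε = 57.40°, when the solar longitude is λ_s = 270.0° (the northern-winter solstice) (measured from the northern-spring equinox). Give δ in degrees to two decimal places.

δ = -57.40°

sin δ = sin ε · sin λ_s = sin 57.40° × sin 270.0° = -0.842452.
δ = arcsin(-0.842452) = -57.40°.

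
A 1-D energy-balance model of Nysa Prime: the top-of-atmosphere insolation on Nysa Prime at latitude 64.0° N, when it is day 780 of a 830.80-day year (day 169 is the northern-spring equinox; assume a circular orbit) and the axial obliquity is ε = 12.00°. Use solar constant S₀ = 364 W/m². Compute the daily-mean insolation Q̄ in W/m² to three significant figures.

Solar longitude: λ_s = 360° × (780 − 169)/830.80 = 264.757°.
sin δ = sin 12.00° × sin 264.757° = -0.20704, so δ = -11.949°.
cos H₀ = −tan(+64.0°) tan(-11.949°) = 0.4339, H₀ = 1.1220 rad.
Bracket: H₀ sin φ sin δ + cos φ cos δ sin H₀ = 1.1220×0.89879×-0.20704 + 0.43837×0.97833×0.90096 = -0.208788 + 0.386395 = 0.177607.
Q̄ = (S₀/π) × [bracket] = (364/π) × 0.177607 = 20.58 W/m².

Q̄ ≈ 20.6 W/m²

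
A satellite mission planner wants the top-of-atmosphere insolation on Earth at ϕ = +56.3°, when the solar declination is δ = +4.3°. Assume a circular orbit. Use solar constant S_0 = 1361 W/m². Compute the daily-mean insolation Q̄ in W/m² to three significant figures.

Q̄ ≈ 284 W/m²

cos h₀ = −tan(+56.3°) tan(+4.300°) = -0.1127, h₀ = 1.6838 rad.
Bracket: h₀ sin ϕ sin δ + cos ϕ cos δ sin h₀ = 1.6838×0.83195×0.07498 + 0.55484×0.99719×0.99362 = 0.105035 + 0.549751 = 0.654786.
Q̄ = (S_0/π) × [bracket] = (1361/π) × 0.654786 = 283.7 W/m².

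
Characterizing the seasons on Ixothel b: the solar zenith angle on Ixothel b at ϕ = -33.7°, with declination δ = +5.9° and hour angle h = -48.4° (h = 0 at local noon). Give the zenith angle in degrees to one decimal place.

cos θ_z = sin ϕ sin δ + cos ϕ cos δ cos h = -0.057034 + 0.549430 = 0.492396.
θ_z = arccos(0.492396) = 60.5°.

θ_z = 60.5°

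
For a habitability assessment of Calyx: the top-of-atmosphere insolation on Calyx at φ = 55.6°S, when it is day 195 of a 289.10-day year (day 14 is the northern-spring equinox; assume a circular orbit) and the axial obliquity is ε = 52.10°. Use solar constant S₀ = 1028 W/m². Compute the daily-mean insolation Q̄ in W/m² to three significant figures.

Q̄ ≈ 477 W/m²

Solar longitude: λ_s = 360° × (195 − 14)/289.10 = 225.389°.
sin δ = sin 52.10° × sin 225.389° = -0.56174, so δ = -34.176°.
cos H₀ = −tan(-55.6°) tan(-34.176°) = -0.9917, H₀ = 3.0123 rad.
Bracket: H₀ sin φ sin δ + cos φ cos δ sin H₀ = 3.0123×-0.82511×-0.56174 + 0.56497×0.82731×0.12894 = 1.396193 + 0.060267 = 1.456460.
Q̄ = (S₀/π) × [bracket] = (1028/π) × 1.456460 = 476.6 W/m².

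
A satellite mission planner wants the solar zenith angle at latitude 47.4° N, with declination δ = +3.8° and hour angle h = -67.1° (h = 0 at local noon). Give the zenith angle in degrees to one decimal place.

cos θ_z = sin φ sin δ + cos φ cos δ cos h = 0.048784 + 0.262810 = 0.311594.
θ_z = arccos(0.311594) = 71.8°.

θ_z = 71.8°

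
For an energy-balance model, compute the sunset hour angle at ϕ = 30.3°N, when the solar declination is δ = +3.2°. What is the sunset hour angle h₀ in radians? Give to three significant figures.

h₀ = 1.60 rad

cos h₀ = −tan ϕ · tan δ = −tan(+30.3°) × tan(+3.200°) = -0.0327, so h₀ = 1.6035 rad = 91.87°.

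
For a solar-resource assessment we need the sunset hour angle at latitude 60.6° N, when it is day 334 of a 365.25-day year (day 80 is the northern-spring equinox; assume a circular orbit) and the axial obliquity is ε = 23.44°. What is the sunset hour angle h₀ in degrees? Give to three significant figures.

h₀ = 44.2°

Solar longitude: L_s = 360° × (334 − 80)/365.25 = 250.349°.
sin δ = sin 23.44° × sin 250.349° = -0.37462, so δ = -22.001°.
cos h₀ = −tan ϕ · tan δ = −tan(+60.6°) × tan(-22.001°) = 0.7171, so h₀ = 0.7712 rad = 44.19°.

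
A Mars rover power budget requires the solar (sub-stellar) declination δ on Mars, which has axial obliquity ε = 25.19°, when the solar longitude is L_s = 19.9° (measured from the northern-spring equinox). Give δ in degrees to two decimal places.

δ = +8.33°

sin δ = sin ε · sin L_s = sin 25.19° × sin 19.9° = 0.144873.
δ = arcsin(0.144873) = +8.33°.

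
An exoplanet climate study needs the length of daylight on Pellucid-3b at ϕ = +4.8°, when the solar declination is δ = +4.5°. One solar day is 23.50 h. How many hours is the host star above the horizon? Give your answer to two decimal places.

11.80 h

cos h₀ = −tan ϕ · tan δ = −tan(+4.8°) × tan(+4.500°) = -0.0066, so h₀ = 1.5774 rad = 90.38°.
Daylight = 2h₀/(2π) × 23.50 h = (1.5774/π) × 23.50 = 11.80 h.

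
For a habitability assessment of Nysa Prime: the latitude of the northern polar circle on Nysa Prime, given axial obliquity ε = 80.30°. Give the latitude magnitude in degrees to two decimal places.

9.70°

The polar circle is the lowest latitude that experiences at least one full rotation of continuous daylight at the northern-summer solstice; it lies at |ϕ| = 90° − ε = 90° − 80.30° = 9.70°.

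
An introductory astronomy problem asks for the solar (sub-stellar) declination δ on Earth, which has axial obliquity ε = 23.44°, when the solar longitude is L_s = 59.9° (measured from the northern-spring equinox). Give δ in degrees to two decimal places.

sin δ = sin ε · sin L_s = sin 23.44° × sin 59.9° = 0.344147.
δ = arcsin(0.344147) = +20.13°.

δ = +20.13°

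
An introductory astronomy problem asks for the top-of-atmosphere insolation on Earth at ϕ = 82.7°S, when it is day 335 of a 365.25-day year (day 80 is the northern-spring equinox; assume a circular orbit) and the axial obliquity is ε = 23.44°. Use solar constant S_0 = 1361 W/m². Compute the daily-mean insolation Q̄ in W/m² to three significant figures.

Solar longitude: L_s = 360° × (335 − 80)/365.25 = 251.335°.
sin δ = sin 23.44° × sin 251.335° = -0.37687, so δ = -22.140°.
cos h₀ = −tan(-82.7°) tan(-22.140°) = -3.1761 ≤ −1 ⇒ polar day, h₀ = π.
Bracket: h₀ sin ϕ sin δ + cos ϕ cos δ sin h₀ = 3.1416×-0.99189×-0.37687 + 0.12706×0.92627×0.00000 = 1.174373 + 0.000000 = 1.174373.
Q̄ = (S_0/π) × [bracket] = (1361/π) × 1.174373 = 508.8 W/m².

Q̄ ≈ 509 W/m²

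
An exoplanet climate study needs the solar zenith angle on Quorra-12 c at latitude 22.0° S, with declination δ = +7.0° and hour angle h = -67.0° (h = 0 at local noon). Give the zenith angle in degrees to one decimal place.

cos θ_z = sin φ sin δ + cos φ cos δ cos h = -0.045653 + 0.359579 = 0.313926.
θ_z = arccos(0.313926) = 71.7°.

θ_z = 71.7°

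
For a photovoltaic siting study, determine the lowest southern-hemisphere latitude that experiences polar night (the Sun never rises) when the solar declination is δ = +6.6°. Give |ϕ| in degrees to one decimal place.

|ϕ| = 83.4°

Polar night requires cos h₀ = −tan ϕ tan δ ≥ 1, i.e. tan ϕ tan δ ≤ −1.
The boundary is |tan ϕ| · |tan δ| = 1, so |ϕ| = 90° − |δ| = 90° − 6.6° = 83.4° in the southern hemisphere.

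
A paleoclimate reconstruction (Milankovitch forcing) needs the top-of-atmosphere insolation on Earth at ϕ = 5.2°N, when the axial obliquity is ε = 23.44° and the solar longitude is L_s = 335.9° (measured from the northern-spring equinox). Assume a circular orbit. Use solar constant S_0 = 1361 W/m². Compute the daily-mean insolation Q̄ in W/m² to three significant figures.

Solar declination: sin δ = sin ε · sin L_s = sin 23.44° × sin 335.9° = -0.16243, so δ = -9.348°.
cos h₀ = −tan(+5.2°) tan(-9.348°) = 0.0150, h₀ = 1.5558 rad.
Bracket: h₀ sin ϕ sin δ + cos ϕ cos δ sin h₀ = 1.5558×0.09063×-0.16243 + 0.99588×0.98672×0.99989 = -0.022903 + 0.982547 = 0.959644.
Q̄ = (S_0/π) × [bracket] = (1361/π) × 0.959644 = 415.7 W/m².

Q̄ ≈ 416 W/m²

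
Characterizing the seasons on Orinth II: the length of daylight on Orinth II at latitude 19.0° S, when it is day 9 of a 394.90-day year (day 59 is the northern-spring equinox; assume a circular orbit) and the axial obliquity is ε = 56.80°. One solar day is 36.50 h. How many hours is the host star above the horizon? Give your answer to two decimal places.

21.27 h

Solar longitude: λ_s = 360° × (9 − 59)/394.90 = -45.581°, i.e. -45.581° + 360° = 314.419°.
sin δ = sin 56.80° × sin 314.419° = -0.59765, so δ = -36.702°.
cos H₀ = −tan φ · tan δ = −tan(-19.0°) × tan(-36.702°) = -0.2567, so H₀ = 1.8304 rad = 104.87°.
Daylight = 2H₀/(2π) × 36.50 h = (1.8304/π) × 36.50 = 21.27 h.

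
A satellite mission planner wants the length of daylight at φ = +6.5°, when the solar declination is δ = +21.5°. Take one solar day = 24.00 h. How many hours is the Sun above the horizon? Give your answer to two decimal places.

cos H₀ = −tan φ · tan δ = −tan(+6.5°) × tan(+21.500°) = -0.0449, so H₀ = 1.6157 rad = 92.57°.
Daylight = 2H₀/(2π) × 24.00 h = (1.6157/π) × 24.00 = 12.34 h.

12.34 h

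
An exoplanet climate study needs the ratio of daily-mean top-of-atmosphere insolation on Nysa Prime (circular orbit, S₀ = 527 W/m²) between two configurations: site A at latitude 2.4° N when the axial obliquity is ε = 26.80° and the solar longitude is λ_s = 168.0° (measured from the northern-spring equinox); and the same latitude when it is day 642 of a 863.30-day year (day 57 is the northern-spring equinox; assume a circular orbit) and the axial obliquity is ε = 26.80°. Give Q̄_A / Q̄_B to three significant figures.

Q̄_A / Q̄_B ≈ 1.13

— Configuration A (φ=+2.4°):
Solar declination: sin δ = sin ε · sin λ_s = sin 26.80° × sin 168.0° = 0.09374, so δ = +5.379°.
cos H₀ = −tan(+2.4°) tan(+5.379°) = -0.0039, H₀ = 1.5747 rad.
Bracket: H₀ sin φ sin δ + cos φ cos δ sin H₀ = 1.5747×0.04188×0.09374 + 0.99912×0.99560×0.99999 = 0.006182 + 0.994714 = 1.000896.
Q̄ = (S₀/π) × [bracket] = (527/π) × 1.000896 = 167.90 W/m².
— Configuration B (φ=+2.4°):
Solar longitude: λ_s = 360° × (642 − 57)/863.30 = 243.948°.
sin δ = sin 26.80° × sin 243.948° = -0.40507, so δ = -23.895°.
cos H₀ = −tan(+2.4°) tan(-23.895°) = 0.0186, H₀ = 1.5522 rad.
Bracket: H₀ sin φ sin δ + cos φ cos δ sin H₀ = 1.5522×0.04188×-0.40507 + 0.99912×0.91429×0.99983 = -0.026332 + 0.913330 = 0.886998.
Q̄ = (S₀/π) × [bracket] = (527/π) × 0.886998 = 148.79 W/m².
Ratio Q̄_A / Q̄_B = 167.90 / 148.79 = 1.128.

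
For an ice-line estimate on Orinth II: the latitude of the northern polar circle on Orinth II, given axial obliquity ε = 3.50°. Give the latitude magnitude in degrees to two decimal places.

86.50°

The polar circle is the lowest latitude that experiences at least one full rotation of continuous daylight at the northern-summer solstice; it lies at |ϕ| = 90° − ε = 90° − 3.50° = 86.50°.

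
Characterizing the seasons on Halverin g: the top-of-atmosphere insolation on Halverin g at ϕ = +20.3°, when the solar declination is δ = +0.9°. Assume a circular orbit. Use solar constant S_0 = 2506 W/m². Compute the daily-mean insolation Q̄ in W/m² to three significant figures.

Q̄ ≈ 755 W/m²

cos h₀ = −tan(+20.3°) tan(+0.900°) = -0.0058, h₀ = 1.5766 rad.
Bracket: h₀ sin ϕ sin δ + cos ϕ cos δ sin h₀ = 1.5766×0.34694×0.01571 + 0.93789×0.99988×0.99998 = 0.008593 + 0.937759 = 0.946352.
Q̄ = (S_0/π) × [bracket] = (2506/π) × 0.946352 = 754.9 W/m².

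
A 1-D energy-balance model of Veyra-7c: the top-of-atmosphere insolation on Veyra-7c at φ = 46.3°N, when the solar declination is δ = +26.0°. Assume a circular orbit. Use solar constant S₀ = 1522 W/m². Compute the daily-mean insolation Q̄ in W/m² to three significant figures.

Q̄ ≈ 582 W/m²

cos H₀ = −tan(+46.3°) tan(+26.000°) = -0.5104, H₀ = 2.1064 rad.
Bracket: H₀ sin φ sin δ + cos φ cos δ sin H₀ = 2.1064×0.72297×0.43837 + 0.69088×0.89879×0.85995 = 0.667578 + 0.533991 = 1.201569.
Q̄ = (S₀/π) × [bracket] = (1522/π) × 1.201569 = 582.1 W/m².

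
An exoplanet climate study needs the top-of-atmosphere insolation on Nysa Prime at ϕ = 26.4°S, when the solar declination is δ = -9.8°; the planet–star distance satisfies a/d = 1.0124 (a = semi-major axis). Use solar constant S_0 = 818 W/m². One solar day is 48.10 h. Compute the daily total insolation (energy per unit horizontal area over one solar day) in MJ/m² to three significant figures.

46.4 MJ/m²

cos h₀ = −tan(-26.4°) tan(-9.800°) = -0.0857, h₀ = 1.6566 rad.
Bracket: h₀ sin ϕ sin δ + cos ϕ cos δ sin h₀ = 1.6566×-0.44464×-0.17021 + 0.89571×0.98541×0.99632 = 0.125375 + 0.879393 = 1.004768.
Inverse-square distance factor (a/d)² = 1.0124² = 1.024954.
Q̄ = (S_0/π) × 1.024954 × [bracket] = (818/π) × 1.024954 × 1.004768 = 268.15 W/m².
Daily total = Q̄ × 48.10 h × 3600 s/h = 268.15 × 48.10 × 3600 / 10⁶ = 46.43 MJ/m².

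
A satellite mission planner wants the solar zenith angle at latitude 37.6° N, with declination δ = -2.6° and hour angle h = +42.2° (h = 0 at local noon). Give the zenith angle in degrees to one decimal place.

θ_z = 56.0°

cos θ_z = sin φ sin δ + cos φ cos δ cos h = -0.027678 + 0.586328 = 0.558650.
θ_z = arccos(0.558650) = 56.0°.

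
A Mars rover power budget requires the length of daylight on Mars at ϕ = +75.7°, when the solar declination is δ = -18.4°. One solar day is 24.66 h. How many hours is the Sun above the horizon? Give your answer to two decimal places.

0.00 h

cos h₀ = −tan ϕ · tan δ = 1.3051 ≥ 1, so the Sun never rises (polar night) and h₀ = 0.
Daylight = 2h₀/(2π) × 24.66 h = (0.0000/π) × 24.66 = 0.00 h.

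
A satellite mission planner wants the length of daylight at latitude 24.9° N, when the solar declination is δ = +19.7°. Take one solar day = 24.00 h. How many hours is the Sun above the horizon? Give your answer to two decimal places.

cos H₀ = −tan φ · tan δ = −tan(+24.9°) × tan(+19.700°) = -0.1662, so H₀ = 1.7378 rad = 99.57°.
Daylight = 2H₀/(2π) × 24.00 h = (1.7378/π) × 24.00 = 13.28 h.

13.28 h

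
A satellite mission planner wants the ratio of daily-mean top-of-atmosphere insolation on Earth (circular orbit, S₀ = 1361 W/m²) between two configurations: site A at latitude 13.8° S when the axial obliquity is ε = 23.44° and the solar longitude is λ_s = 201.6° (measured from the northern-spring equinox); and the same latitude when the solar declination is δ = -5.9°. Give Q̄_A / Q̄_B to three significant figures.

— Configuration A (φ=-13.8°):
Solar declination: sin δ = sin ε · sin λ_s = sin 23.44° × sin 201.6° = -0.14644, so δ = -8.420°.
cos H₀ = −tan(-13.8°) tan(-8.420°) = -0.0364, H₀ = 1.6072 rad.
Bracket: H₀ sin φ sin δ + cos φ cos δ sin H₀ = 1.6072×-0.23853×-0.14644 + 0.97113×0.98922×0.99934 = 0.056140 + 0.960027 = 1.016167.
Q̄ = (S₀/π) × [bracket] = (1361/π) × 1.016167 = 440.22 W/m².
— Configuration B (φ=-13.8°):
cos H₀ = −tan(-13.8°) tan(-5.900°) = -0.0254, H₀ = 1.5962 rad.
Bracket: H₀ sin φ sin δ + cos φ cos δ sin H₀ = 1.5962×-0.23853×-0.10279 + 0.97113×0.99470×0.99968 = 0.039136 + 0.965674 = 1.004810.
Q̄ = (S₀/π) × [bracket] = (1361/π) × 1.004810 = 435.30 W/m².
Ratio Q̄_A / Q̄_B = 440.22 / 435.30 = 1.011.

Q̄_A / Q̄_B ≈ 1.01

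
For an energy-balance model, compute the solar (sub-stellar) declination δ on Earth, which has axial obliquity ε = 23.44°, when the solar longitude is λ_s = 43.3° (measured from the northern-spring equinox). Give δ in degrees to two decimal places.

δ = +15.83°

sin δ = sin ε · sin λ_s = sin 23.44° × sin 43.3° = 0.272811.
δ = arcsin(0.272811) = +15.83°.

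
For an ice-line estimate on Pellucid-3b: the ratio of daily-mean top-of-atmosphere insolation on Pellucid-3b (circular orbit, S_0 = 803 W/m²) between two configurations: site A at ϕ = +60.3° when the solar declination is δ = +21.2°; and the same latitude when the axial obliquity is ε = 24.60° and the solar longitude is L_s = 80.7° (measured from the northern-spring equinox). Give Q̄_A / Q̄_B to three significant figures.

— Configuration A (ϕ=+60.3°):
cos h₀ = −tan(+60.3°) tan(+21.200°) = -0.6800, h₀ = 2.3186 rad.
Bracket: h₀ sin ϕ sin δ + cos ϕ cos δ sin h₀ = 2.3186×0.86863×0.36162 + 0.49546×0.93232×0.73320 = 0.728305 + 0.338685 = 1.066990.
Q̄ = (S_0/π) × [bracket] = (803/π) × 1.066990 = 272.73 W/m².
— Configuration B (ϕ=+60.3°):
Solar declination: sin δ = sin ε · sin L_s = sin 24.60° × sin 80.7° = 0.41081, so δ = +24.256°.
cos h₀ = −tan(+60.3°) tan(+24.256°) = -0.7900, h₀ = 2.4815 rad.
Bracket: h₀ sin ϕ sin δ + cos ϕ cos δ sin h₀ = 2.4815×0.86863×0.41081 + 0.49546×0.91172×0.61316 = 0.885503 + 0.276977 = 1.162480.
Q̄ = (S_0/π) × [bracket] = (803/π) × 1.162480 = 297.13 W/m².
Ratio Q̄_A / Q̄_B = 272.73 / 297.13 = 0.9179.

Q̄_A / Q̄_B ≈ 0.918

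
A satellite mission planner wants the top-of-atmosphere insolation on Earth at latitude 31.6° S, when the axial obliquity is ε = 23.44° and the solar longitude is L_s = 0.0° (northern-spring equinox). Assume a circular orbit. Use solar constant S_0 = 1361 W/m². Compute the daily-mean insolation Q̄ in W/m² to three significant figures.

Solar declination: sin δ = sin ε · sin L_s = sin 23.44° × sin 0.0° = 0.00000, so δ = +0.000°.
cos h₀ = −tan(-31.6°) tan(+0.000°) = 0.0000, h₀ = 1.5708 rad.
Bracket: h₀ sin ϕ sin δ + cos ϕ cos δ sin h₀ = 1.5708×-0.52399×0.00000 + 0.85173×1.00000×1.00000 = -0.000000 + 0.851730 = 0.851730.
Q̄ = (S_0/π) × [bracket] = (1361/π) × 0.851730 = 369.0 W/m².

Q̄ ≈ 369 W/m²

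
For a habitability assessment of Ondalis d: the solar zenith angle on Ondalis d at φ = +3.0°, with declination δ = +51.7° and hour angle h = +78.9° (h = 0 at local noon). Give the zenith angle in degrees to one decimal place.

cos θ_z = sin φ sin δ + cos φ cos δ cos h = 0.041072 + 0.119158 = 0.160230.
θ_z = arccos(0.160230) = 80.8°.

θ_z = 80.8°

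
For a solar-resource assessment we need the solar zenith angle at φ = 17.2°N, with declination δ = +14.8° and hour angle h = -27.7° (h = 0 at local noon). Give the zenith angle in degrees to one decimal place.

θ_z = 26.7°

cos θ_z = sin φ sin δ + cos φ cos δ cos h = 0.075537 + 0.817737 = 0.893274.
θ_z = arccos(0.893274) = 26.7°.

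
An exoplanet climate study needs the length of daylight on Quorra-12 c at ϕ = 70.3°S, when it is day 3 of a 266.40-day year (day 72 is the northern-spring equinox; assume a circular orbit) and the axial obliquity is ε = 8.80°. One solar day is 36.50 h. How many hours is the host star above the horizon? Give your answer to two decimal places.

23.44 h

Solar longitude: L_s = 360° × (3 − 72)/266.40 = -93.243°, i.e. -93.243° + 360° = 266.757°.
sin δ = sin 8.80° × sin 266.757° = -0.15274, so δ = -8.786°.
cos h₀ = −tan ϕ · tan δ = −tan(-70.3°) × tan(-8.786°) = -0.4317, so h₀ = 2.0171 rad = 115.57°.
Daylight = 2h₀/(2π) × 36.50 h = (2.0171/π) × 36.50 = 23.44 h.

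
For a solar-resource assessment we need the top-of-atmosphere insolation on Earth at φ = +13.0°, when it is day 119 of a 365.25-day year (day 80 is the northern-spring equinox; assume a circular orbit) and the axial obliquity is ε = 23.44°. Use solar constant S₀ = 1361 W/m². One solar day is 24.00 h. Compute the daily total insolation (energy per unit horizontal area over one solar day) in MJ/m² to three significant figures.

Solar longitude: λ_s = 360° × (119 − 80)/365.25 = 38.439°.
sin δ = sin 23.44° × sin 38.439° = 0.24730, so δ = +14.318°.
cos H₀ = −tan(+13.0°) tan(+14.318°) = -0.0589, H₀ = 1.6298 rad.
Bracket: H₀ sin φ sin δ + cos φ cos δ sin H₀ = 1.6298×0.22495×0.24730 + 0.97437×0.96894×0.99826 = 0.090666 + 0.942463 = 1.033129.
Q̄ = (S₀/π) × [bracket] = (1361/π) × 1.033129 = 447.57 W/m².
Daily total = Q̄ × 24.00 h × 3600 s/h = 447.57 × 24.00 × 3600 / 10⁶ = 38.67 MJ/m².

38.7 MJ/m²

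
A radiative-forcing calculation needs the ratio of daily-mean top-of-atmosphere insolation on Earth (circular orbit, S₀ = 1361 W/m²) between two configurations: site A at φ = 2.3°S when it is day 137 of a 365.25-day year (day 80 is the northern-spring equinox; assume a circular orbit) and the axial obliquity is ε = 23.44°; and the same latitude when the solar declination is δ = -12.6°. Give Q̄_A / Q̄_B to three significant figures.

Q̄_A / Q̄_B ≈ 0.933

— Configuration A (φ=-2.3°):
Solar longitude: λ_s = 360° × (137 − 80)/365.25 = 56.181°.
sin δ = sin 23.44° × sin 56.181° = 0.33048, so δ = +19.298°.
cos H₀ = −tan(-2.3°) tan(+19.298°) = 0.0141, H₀ = 1.5567 rad.
Bracket: H₀ sin φ sin δ + cos φ cos δ sin H₀ = 1.5567×-0.04013×0.33048 + 0.99919×0.94381×0.99990 = -0.020645 + 0.942951 = 0.922306.
Q̄ = (S₀/π) × [bracket] = (1361/π) × 0.922306 = 399.56 W/m².
— Configuration B (φ=-2.3°):
cos H₀ = −tan(-2.3°) tan(-12.600°) = -0.0090, H₀ = 1.5798 rad.
Bracket: H₀ sin φ sin δ + cos φ cos δ sin H₀ = 1.5798×-0.04013×-0.21814 + 0.99919×0.97592×0.99996 = 0.013830 + 0.975090 = 0.988920.
Q̄ = (S₀/π) × [bracket] = (1361/π) × 0.988920 = 428.42 W/m².
Ratio Q̄_A / Q̄_B = 399.56 / 428.42 = 0.9326.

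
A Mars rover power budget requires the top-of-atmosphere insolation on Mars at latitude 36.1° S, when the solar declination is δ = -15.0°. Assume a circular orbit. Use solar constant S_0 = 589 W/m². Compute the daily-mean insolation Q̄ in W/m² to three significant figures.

Q̄ ≈ 194 W/m²

cos h₀ = −tan(-36.1°) tan(-15.000°) = -0.1954, h₀ = 1.7675 rad.
Bracket: h₀ sin ϕ sin δ + cos ϕ cos δ sin h₀ = 1.7675×-0.58920×-0.25882 + 0.80799×0.96593×0.98073 = 0.269538 + 0.765422 = 1.034960.
Q̄ = (S_0/π) × [bracket] = (589/π) × 1.034960 = 194.0 W/m².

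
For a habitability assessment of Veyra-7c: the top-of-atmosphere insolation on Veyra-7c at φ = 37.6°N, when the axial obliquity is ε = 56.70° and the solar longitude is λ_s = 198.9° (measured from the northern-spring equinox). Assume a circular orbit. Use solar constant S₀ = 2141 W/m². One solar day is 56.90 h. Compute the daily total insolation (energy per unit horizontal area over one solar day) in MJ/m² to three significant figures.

Solar declination: sin δ = sin ε · sin λ_s = sin 56.70° × sin 198.9° = -0.27073, so δ = -15.708°.
cos H₀ = −tan(+37.6°) tan(-15.708°) = 0.2166, H₀ = 1.3525 rad.
Bracket: H₀ sin φ sin δ + cos φ cos δ sin H₀ = 1.3525×0.61015×-0.27073 + 0.79229×0.96265×0.97626 = -0.223414 + 0.744592 = 0.521178.
Q̄ = (S₀/π) × [bracket] = (2141/π) × 0.521178 = 355.18 W/m².
Daily total = Q̄ × 56.90 h × 3600 s/h = 355.18 × 56.90 × 3600 / 10⁶ = 72.76 MJ/m².

72.8 MJ/m²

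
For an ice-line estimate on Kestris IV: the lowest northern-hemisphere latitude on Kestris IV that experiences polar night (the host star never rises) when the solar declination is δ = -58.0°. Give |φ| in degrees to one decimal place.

Polar night requires cos H₀ = −tan φ tan δ ≥ 1, i.e. tan φ tan δ ≤ −1.
The boundary is |tan φ| · |tan δ| = 1, so |φ| = 90° − |δ| = 90° − 58.0° = 32.0° in the northern hemisphere.

|φ| = 32.0°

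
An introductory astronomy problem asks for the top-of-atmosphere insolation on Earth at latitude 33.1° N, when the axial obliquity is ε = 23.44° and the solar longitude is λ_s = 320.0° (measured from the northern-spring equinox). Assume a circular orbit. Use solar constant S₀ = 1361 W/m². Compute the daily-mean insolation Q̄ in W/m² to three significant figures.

Q̄ ≈ 261 W/m²

Solar declination: sin δ = sin ε · sin λ_s = sin 23.44° × sin 320.0° = -0.25569, so δ = -14.815°.
cos H₀ = −tan(+33.1°) tan(-14.815°) = 0.1724, H₀ = 1.3975 rad.
Bracket: H₀ sin φ sin δ + cos φ cos δ sin H₀ = 1.3975×0.54610×-0.25569 + 0.83772×0.96676×0.98502 = -0.195136 + 0.797742 = 0.602606.
Q̄ = (S₀/π) × [bracket] = (1361/π) × 0.602606 = 261.1 W/m².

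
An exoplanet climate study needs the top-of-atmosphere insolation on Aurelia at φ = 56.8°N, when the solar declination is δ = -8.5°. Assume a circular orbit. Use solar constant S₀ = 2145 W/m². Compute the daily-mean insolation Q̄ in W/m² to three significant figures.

cos H₀ = −tan(+56.8°) tan(-8.500°) = 0.2284, H₀ = 1.3404 rad.
Bracket: H₀ sin φ sin δ + cos φ cos δ sin H₀ = 1.3404×0.83676×-0.14781 + 0.54756×0.98902×0.97357 = -0.165783 + 0.527235 = 0.361452.
Q̄ = (S₀/π) × [bracket] = (2145/π) × 0.361452 = 246.8 W/m².

Q̄ ≈ 247 W/m²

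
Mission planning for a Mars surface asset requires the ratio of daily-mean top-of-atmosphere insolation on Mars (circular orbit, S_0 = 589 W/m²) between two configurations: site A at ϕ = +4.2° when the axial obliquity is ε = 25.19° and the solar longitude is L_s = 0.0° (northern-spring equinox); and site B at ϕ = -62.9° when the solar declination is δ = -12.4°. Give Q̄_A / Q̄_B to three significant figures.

— Configuration A (ϕ=+4.2°):
Solar declination: sin δ = sin ε · sin L_s = sin 25.19° × sin 0.0° = 0.00000, so δ = +0.000°.
cos h₀ = −tan(+4.2°) tan(+0.000°) = -0.0000, h₀ = 1.5708 rad.
Bracket: h₀ sin ϕ sin δ + cos ϕ cos δ sin h₀ = 1.5708×0.07324×0.00000 + 0.99731×1.00000×1.00000 = 0.000000 + 0.997310 = 0.997310.
Q̄ = (S_0/π) × [bracket] = (589/π) × 0.997310 = 186.98 W/m².
— Configuration B (ϕ=-62.9°):
cos h₀ = −tan(-62.9°) tan(-12.400°) = -0.4297, h₀ = 2.0149 rad.
Bracket: h₀ sin ϕ sin δ + cos ϕ cos δ sin h₀ = 2.0149×-0.89021×-0.21474 + 0.45554×0.97667×0.90299 = 0.385176 + 0.401751 = 0.786927.
Q̄ = (S_0/π) × [bracket] = (589/π) × 0.786927 = 147.54 W/m².
Ratio Q̄_A / Q̄_B = 186.98 / 147.54 = 1.267.

Q̄_A / Q̄_B ≈ 1.27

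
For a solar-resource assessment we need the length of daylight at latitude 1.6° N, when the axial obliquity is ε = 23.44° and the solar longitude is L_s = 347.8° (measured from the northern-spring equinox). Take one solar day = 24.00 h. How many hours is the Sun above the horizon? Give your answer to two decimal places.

11.98 h

Solar declination: sin δ = sin ε · sin L_s = sin 23.44° × sin 347.8° = -0.08406, so δ = -4.822°.
cos h₀ = −tan ϕ · tan δ = −tan(+1.6°) × tan(-4.822°) = 0.0024, so h₀ = 1.5684 rad = 89.86°.
Daylight = 2h₀/(2π) × 24.00 h = (1.5684/π) × 24.00 = 11.98 h.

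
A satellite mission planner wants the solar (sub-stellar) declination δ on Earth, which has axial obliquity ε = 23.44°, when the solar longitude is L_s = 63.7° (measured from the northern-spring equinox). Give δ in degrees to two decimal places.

δ = +20.89°

sin δ = sin ε · sin L_s = sin 23.44° × sin 63.7° = 0.356612.
δ = arcsin(0.356612) = +20.89°.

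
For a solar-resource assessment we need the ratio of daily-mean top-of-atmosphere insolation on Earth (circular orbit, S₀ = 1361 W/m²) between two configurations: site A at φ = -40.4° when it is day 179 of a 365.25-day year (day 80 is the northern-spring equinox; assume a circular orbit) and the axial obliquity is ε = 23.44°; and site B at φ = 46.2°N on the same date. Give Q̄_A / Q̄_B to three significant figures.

— Configuration A (φ=-40.4°):
Solar longitude: λ_s = 360° × (179 − 80)/365.25 = 97.577°.
sin δ = sin 23.44° × sin 97.577° = 0.39432, so δ = +23.223°.
cos H₀ = −tan(-40.4°) tan(+23.223°) = 0.3652, H₀ = 1.1970 rad.
Bracket: H₀ sin φ sin δ + cos φ cos δ sin H₀ = 1.1970×-0.64812×0.39432 + 0.76154×0.91898×0.93094 = -0.305913 + 0.651509 = 0.345596.
Q̄ = (S₀/π) × [bracket] = (1361/π) × 0.345596 = 149.72 W/m².
— Configuration B (φ=+46.2°):
cos H₀ = −tan(+46.2°) tan(+23.223°) = -0.4474, H₀ = 2.0347 rad.
Bracket: H₀ sin φ sin δ + cos φ cos δ sin H₀ = 2.0347×0.72176×0.39432 + 0.69214×0.91898×0.89431 = 0.579085 + 0.568837 = 1.147922.
Q̄ = (S₀/π) × [bracket] = (1361/π) × 1.147922 = 497.30 W/m².
Ratio Q̄_A / Q̄_B = 149.72 / 497.30 = 0.3011.

Q̄_A / Q̄_B ≈ 0.301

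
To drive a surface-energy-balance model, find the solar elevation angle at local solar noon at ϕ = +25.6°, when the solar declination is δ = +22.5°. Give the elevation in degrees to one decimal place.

At local noon the hour angle is zero, so the zenith angle equals |ϕ − δ| = |+25.6° − (+22.500°)| = 3.100°.
Elevation = 90° − 3.100° = 86.9°.

86.9°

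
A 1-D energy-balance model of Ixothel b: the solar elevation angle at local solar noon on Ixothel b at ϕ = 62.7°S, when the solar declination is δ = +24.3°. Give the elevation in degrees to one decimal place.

At local noon the hour angle is zero, so the zenith angle equals |ϕ − δ| = |-62.7° − (+24.300°)| = 87.000°.
Elevation = 90° − 87.000° = 3.0°.

3.0°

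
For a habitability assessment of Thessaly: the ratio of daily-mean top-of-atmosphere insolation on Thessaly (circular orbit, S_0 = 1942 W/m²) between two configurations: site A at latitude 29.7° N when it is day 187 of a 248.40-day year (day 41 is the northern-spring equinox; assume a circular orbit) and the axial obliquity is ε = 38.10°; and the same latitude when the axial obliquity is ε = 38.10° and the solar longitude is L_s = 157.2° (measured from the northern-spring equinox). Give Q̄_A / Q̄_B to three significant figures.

Q̄_A / Q̄_B ≈ 0.565

— Configuration A (ϕ=+29.7°):
Solar longitude: L_s = 360° × (187 − 41)/248.40 = 211.594°.
sin δ = sin 38.10° × sin 211.594° = -0.32326, so δ = -18.860°.
cos h₀ = −tan(+29.7°) tan(-18.860°) = 0.1948, h₀ = 1.3747 rad.
Bracket: h₀ sin ϕ sin δ + cos ϕ cos δ sin h₀ = 1.3747×0.49546×-0.32326 + 0.86863×0.94631×0.98083 = -0.220175 + 0.806236 = 0.586061.
Q̄ = (S_0/π) × [bracket] = (1942/π) × 0.586061 = 362.28 W/m².
— Configuration B (ϕ=+29.7°):
Solar declination: sin δ = sin ε · sin L_s = sin 38.10° × sin 157.2° = 0.23911, so δ = +13.834°.
cos h₀ = −tan(+29.7°) tan(+13.834°) = -0.1405, h₀ = 1.7117 rad.
Bracket: h₀ sin ϕ sin δ + cos ϕ cos δ sin h₀ = 1.7117×0.49546×0.23911 + 0.86863×0.97099×0.99009 = 0.202784 + 0.835073 = 1.037857.
Q̄ = (S_0/π) × [bracket] = (1942/π) × 1.037857 = 641.56 W/m².
Ratio Q̄_A / Q̄_B = 362.28 / 641.56 = 0.5647.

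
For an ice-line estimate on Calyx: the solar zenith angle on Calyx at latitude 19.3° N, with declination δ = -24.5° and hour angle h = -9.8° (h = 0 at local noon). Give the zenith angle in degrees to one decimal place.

cos θ_z = sin φ sin δ + cos φ cos δ cos h = -0.137062 + 0.846290 = 0.709228.
θ_z = arccos(0.709228) = 44.8°.

θ_z = 44.8°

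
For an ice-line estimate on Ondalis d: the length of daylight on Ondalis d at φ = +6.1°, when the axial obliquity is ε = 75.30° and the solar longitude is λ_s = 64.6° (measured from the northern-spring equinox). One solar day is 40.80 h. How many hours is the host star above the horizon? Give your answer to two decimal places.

22.91 h

Solar declination: sin δ = sin ε · sin λ_s = sin 75.30° × sin 64.6° = 0.87377, so δ = +60.899°.
cos H₀ = −tan φ · tan δ = −tan(+6.1°) × tan(+60.899°) = -0.1920, so H₀ = 1.7640 rad = 101.07°.
Daylight = 2H₀/(2π) × 40.80 h = (1.7640/π) × 40.80 = 22.91 h.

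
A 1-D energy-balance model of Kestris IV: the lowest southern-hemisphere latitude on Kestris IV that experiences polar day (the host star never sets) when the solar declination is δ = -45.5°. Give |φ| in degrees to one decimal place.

Polar day requires cos H₀ = −tan φ tan δ ≤ −1, i.e. tan φ tan δ ≥ 1.
The boundary is |tan φ| · |tan δ| = 1, so |φ| = 90° − |δ| = 90° − 45.5° = 44.5° in the southern hemisphere.

|φ| = 44.5°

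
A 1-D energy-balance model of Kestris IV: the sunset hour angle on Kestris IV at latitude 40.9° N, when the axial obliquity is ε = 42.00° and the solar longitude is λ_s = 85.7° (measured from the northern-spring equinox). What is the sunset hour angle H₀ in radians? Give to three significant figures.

H₀ = 2.46 rad

Solar declination: sin δ = sin ε · sin λ_s = sin 42.00° × sin 85.7° = 0.66725, so δ = +41.855°.
cos H₀ = −tan φ · tan δ = −tan(+40.9°) × tan(+41.855°) = -0.7760, so H₀ = 2.4591 rad = 140.90°.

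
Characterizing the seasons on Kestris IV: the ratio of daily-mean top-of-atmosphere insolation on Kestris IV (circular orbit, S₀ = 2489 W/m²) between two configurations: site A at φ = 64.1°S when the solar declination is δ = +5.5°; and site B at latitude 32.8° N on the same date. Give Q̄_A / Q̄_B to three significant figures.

Q̄_A / Q̄_B ≈ 0.335

— Configuration A (φ=-64.1°):
cos H₀ = −tan(-64.1°) tan(+5.500°) = 0.1983, H₀ = 1.3712 rad.
Bracket: H₀ sin φ sin δ + cos φ cos δ sin H₀ = 1.3712×-0.89956×0.09585 + 0.43680×0.99540×0.98014 = -0.118229 + 0.426156 = 0.307927.
Q̄ = (S₀/π) × [bracket] = (2489/π) × 0.307927 = 243.96 W/m².
— Configuration B (φ=+32.8°):
cos H₀ = −tan(+32.8°) tan(+5.500°) = -0.0621, H₀ = 1.6329 rad.
Bracket: H₀ sin φ sin δ + cos φ cos δ sin H₀ = 1.6329×0.54171×0.09585 + 0.84057×0.99540×0.99807 = 0.084785 + 0.835089 = 0.919874.
Q̄ = (S₀/π) × [bracket] = (2489/π) × 0.919874 = 728.79 W/m².
Ratio Q̄_A / Q̄_B = 243.96 / 728.79 = 0.3347.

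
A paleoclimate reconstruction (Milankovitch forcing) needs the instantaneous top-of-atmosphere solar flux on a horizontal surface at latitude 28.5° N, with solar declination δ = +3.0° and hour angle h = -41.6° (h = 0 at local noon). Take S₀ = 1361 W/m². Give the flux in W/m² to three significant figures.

cos θ_z = sin φ sin δ + cos φ cos δ cos h = 0.024973 + 0.656277 = 0.681250.
Flux = S₀ · cos θ_z = 1361 × 0.681250 = 927.2 W/m².

927 W/m²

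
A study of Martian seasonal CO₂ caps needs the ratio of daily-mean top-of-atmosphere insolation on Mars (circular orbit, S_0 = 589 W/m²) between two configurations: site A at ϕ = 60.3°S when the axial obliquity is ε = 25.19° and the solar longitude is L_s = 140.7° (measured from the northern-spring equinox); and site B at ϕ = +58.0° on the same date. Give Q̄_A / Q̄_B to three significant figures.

Q̄_A / Q̄_B ≈ 0.182

— Configuration A (ϕ=-60.3°):
Solar declination: sin δ = sin ε · sin L_s = sin 25.19° × sin 140.7° = 0.26958, so δ = +15.639°.
cos h₀ = −tan(-60.3°) tan(+15.639°) = 0.4908, h₀ = 1.0578 rad.
Bracket: h₀ sin ϕ sin δ + cos ϕ cos δ sin h₀ = 1.0578×-0.86863×0.26958 + 0.49546×0.96298×0.87128 = -0.247700 + 0.415703 = 0.168003.
Q̄ = (S_0/π) × [bracket] = (589/π) × 0.168003 = 31.498 W/m².
— Configuration B (ϕ=+58.0°):
cos h₀ = −tan(+58.0°) tan(+15.639°) = -0.4480, h₀ = 2.0353 rad.
Bracket: h₀ sin ϕ sin δ + cos ϕ cos δ sin h₀ = 2.0353×0.84805×0.26958 + 0.52992×0.96298×0.89403 = 0.465305 + 0.456226 = 0.921531.
Q̄ = (S_0/π) × [bracket] = (589/π) × 0.921531 = 172.77 W/m².
Ratio Q̄_A / Q̄_B = 31.498 / 172.77 = 0.1823.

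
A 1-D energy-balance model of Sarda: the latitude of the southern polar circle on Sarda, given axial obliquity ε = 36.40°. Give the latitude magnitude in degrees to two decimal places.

53.60°

The polar circle is the lowest latitude that experiences at least one full rotation of continuous darkness at the northern-summer solstice; it lies at |φ| = 90° − ε = 90° − 36.40° = 53.60°.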